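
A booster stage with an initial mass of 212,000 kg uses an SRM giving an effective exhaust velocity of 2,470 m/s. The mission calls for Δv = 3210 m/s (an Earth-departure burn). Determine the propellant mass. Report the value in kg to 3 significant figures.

m₀/m_f = exp(Δv / v_e) = exp(3210 / 2470.0) = exp(1.2996) = 3.6678.
m_f = 212,000 / 3.6678 = 57,800.3 kg, so propellant = m₀ − m_f = 212,000 − 57,800.3 = 154,199.7 kg.

propellant mass ≈ 154000 kg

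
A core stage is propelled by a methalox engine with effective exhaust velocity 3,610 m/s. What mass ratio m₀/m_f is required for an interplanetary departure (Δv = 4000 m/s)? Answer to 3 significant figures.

mass ratio ≈ 3.03

m₀/m_f = exp(Δv / v_e) = exp(4000 / 3610.0) = exp(1.1080) = 3.0284.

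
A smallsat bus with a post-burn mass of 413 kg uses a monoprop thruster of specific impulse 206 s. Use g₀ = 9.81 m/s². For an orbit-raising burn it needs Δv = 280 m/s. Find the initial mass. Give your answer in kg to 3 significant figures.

v_e = Isp · g₀ = 206 × 9.81 = 2020.9 m/s.
Rocket equation: m₀/m_f = exp(Δv / v_e) = exp(280 / 2020.9) = exp(0.1386) = 1.1486.
m₀ = m_f × 1.1486 = 413 × 1.1486 = 474.372 kg.

initial mass ≈ 474 kg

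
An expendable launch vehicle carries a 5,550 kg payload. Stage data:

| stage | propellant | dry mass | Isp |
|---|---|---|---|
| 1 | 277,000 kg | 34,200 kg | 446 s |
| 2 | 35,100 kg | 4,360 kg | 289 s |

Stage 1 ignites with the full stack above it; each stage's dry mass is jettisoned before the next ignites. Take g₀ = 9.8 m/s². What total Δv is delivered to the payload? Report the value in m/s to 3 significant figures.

Δv ≈ 10900 m/s

Ignition mass of stage 1 = 277,000+34,200 + 35,100+4,360 + 5,550 = 356,210 kg.
Stage 1: m₀ = 356,210 kg, m_f = 356,210 − 277,000 = 79,210 kg; Δv = 446×9.8×ln(4.497) = 4370.8×1.5034 ≈ 6571 m/s.
Stage 2: m₀ = 45,010 kg, m_f = 45,010 − 35,100 = 9,910 kg; Δv = 289×9.8×ln(4.542) = 2832.2×1.5133 ≈ 4286 m/s.
Total Δv = 6571 + 4286 = 10857 m/s.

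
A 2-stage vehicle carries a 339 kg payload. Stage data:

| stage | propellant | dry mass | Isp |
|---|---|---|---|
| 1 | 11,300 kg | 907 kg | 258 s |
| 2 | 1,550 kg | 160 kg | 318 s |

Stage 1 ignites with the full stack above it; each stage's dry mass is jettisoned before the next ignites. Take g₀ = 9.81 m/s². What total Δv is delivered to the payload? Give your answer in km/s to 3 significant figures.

Ignition mass of stage 1 = 11,300+907 + 1,550+160 + 339 = 14,256 kg.
Stage 1: m₀ = 14,256 kg, m_f = 14,256 − 11,300 = 2,956 kg; Δv = 258×9.81×ln(4.823) = 2531.0×1.5733 ≈ 3982 m/s.
Stage 2: m₀ = 2,049 kg, m_f = 2,049 − 1,550 = 499 kg; Δv = 318×9.81×ln(4.106) = 3119.6×1.4125 ≈ 4406 m/s.
Total Δv = 3982 + 4406 = 8388 m/s.

Δv ≈ 8.39 km/s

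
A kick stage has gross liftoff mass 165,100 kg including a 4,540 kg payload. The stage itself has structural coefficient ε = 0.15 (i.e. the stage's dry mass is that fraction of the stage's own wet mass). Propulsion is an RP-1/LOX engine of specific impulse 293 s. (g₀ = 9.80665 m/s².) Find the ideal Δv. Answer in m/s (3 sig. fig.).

Δv ≈ 5030 m/s

Stage wet mass = m₀ − payload = 165,100 − 4,540 = 160,560 kg.
Stage dry mass = ε × stage wet mass = 0.15 × 160,560 = 24,084 kg.
Burnout mass m_f = stage dry + payload = 24,084 + 4,540 = 28,624 kg.
v_e = Isp · g₀ = 293 × 9.80665 = 2873.3 m/s.
Δv = v_e · ln(165,100/28,624) = 2873.3 × ln(5.768) = 2873.3 × 1.7523 ≈ 5035 m/s.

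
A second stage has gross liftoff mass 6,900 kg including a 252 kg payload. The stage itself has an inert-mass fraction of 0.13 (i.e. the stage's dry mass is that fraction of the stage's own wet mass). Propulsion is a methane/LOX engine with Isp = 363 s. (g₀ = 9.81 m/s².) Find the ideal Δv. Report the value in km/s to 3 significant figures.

Δv ≈ 6.49 km/s

Stage wet mass = m₀ − payload = 6,900 − 252 = 6,648 kg.
Stage dry mass = ε × stage wet mass = 0.13 × 6,648 = 864.24 kg.
Burnout mass m_f = stage dry + payload = 864.24 + 252 = 1,116.24 kg.
v_e = Isp · g₀ = 363 × 9.81 = 3561.0 m/s.
From the ideal rocket equation, Δv = v_e · ln(6,900/1,116.24) = 3561.0 × ln(6.181) = 3561.0 × 1.8216 ≈ 6487 m/s.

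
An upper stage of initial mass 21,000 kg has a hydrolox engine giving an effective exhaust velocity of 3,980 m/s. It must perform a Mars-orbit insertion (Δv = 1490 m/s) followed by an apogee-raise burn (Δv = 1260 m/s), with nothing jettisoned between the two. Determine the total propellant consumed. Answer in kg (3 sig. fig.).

After the first burn: m = 21000 × exp(−1490/3980.0) = 21000 × 0.68772 = 14,442.1 kg.
After the second burn: m = 14,442.1 × exp(−1260/3980.0) = 14,442.1 × 0.72863 = 10,522.9 kg.
Total propellant = m₀ − m_final = 21000 − 10,522.9 = 10,477.1 kg.

total propellant consumed ≈ 10500 kg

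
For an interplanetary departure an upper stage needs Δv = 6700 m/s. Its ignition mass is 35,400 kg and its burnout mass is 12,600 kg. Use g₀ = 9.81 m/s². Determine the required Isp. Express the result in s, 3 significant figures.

Isp ≈ 661 s

ln(m₀/m_f) = ln(35400/12600) = ln(2.81) = 1.0330.
By the Tsiolkovsky rocket equation, v_e = Δv / ln(m₀/m_f) = 6700 / 1.0330 = 6485.9 m/s.
Isp = v_e / g₀ = 6485.9 / 9.81 = 661.1 s.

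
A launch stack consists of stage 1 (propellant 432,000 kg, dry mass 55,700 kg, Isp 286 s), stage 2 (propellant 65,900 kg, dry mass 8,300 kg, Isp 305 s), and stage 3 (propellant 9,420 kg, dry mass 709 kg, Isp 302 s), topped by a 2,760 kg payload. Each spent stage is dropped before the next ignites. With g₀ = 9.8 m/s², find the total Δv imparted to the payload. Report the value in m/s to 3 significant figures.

Ignition mass of stage 1 = 432,000+55,700 + 65,900+8,300 + 9,420+709 + 2,760 = 574,789 kg.
Stage 1: m₀ = 574,789 kg, m_f = 574,789 − 432,000 = 142,789 kg; Δv = 286×9.8×ln(4.025) = 2802.8×1.3926 ≈ 3903 m/s.
Stage 2: m₀ = 87,089 kg, m_f = 87,089 − 65,900 = 21,189 kg; Δv = 305×9.8×ln(4.11) = 2989.0×1.4134 ≈ 4225 m/s.
Stage 3: m₀ = 12,889 kg, m_f = 12,889 − 9,420 = 3,469 kg; Δv = 302×9.8×ln(3.715) = 2959.6×1.3125 ≈ 3884 m/s.
Total Δv = 3903 + 4225 + 3884 = 12012 m/s.

Δv ≈ 12000 m/s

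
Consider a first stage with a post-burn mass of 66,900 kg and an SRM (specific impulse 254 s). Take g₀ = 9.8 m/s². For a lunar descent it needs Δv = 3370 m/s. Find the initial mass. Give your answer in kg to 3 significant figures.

initial mass ≈ 259000 kg

v_e = Isp · g₀ = 254 × 9.8 = 2489.2 m/s.
By the Tsiolkovsky rocket equation, m₀/m_f = exp(Δv / v_e) = exp(3370 / 2489.2) = exp(1.3538) = 3.8723.
m₀ = m_f × 3.8723 = 66,900 × 3.8723 = 259,057 kg.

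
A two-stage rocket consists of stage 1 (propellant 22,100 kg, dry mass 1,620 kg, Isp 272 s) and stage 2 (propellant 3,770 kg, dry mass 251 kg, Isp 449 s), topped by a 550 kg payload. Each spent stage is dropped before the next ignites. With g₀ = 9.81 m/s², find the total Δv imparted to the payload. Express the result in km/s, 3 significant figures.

Ignition mass of stage 1 = 22,100+1,620 + 3,770+251 + 550 = 28,291 kg.
Stage 1: m₀ = 28,291 kg, m_f = 28,291 − 22,100 = 6,191 kg; Δv = 272×9.81×ln(4.57) = 2668.3×1.5194 ≈ 4054 m/s.
Stage 2: m₀ = 4,571 kg, m_f = 4,571 − 3,770 = 801 kg; Δv = 449×9.81×ln(5.707) = 4404.7×1.7416 ≈ 7671 m/s.
Total Δv = 4054 + 7671 = 11725 m/s.

Δv ≈ 11.7 km/s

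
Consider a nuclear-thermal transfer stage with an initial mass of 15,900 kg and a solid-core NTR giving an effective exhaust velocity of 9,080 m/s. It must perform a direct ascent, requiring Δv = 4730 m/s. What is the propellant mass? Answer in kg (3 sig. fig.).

Rocket equation: m₀/m_f = exp(Δv / v_e) = exp(4730 / 9080.0) = exp(0.5209) = 1.6836.
m_f = 15,900 / 1.6836 = 9,444.05 kg, so propellant = m₀ − m_f = 15,900 − 9,444.05 = 6,455.95 kg.

propellant mass ≈ 6460 kg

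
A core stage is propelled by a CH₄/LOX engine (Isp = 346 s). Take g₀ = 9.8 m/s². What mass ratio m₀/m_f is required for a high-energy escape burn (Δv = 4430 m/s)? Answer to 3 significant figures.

mass ratio ≈ 3.69

v_e = Isp · g₀ = 346 × 9.8 = 3390.8 m/s.
m₀/m_f = exp(Δv / v_e) = exp(4430 / 3390.8) = exp(1.3065) = 3.6931.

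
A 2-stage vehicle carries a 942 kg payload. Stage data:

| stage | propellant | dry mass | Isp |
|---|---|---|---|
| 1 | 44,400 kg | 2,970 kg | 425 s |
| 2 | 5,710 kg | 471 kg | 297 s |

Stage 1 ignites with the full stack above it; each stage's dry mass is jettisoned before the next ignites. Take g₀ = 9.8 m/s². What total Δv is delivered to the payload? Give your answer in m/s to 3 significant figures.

Δv ≈ 11700 m/s

Ignition mass of stage 1 = 44,400+2,970 + 5,710+471 + 942 = 54,493 kg.
Stage 1: m₀ = 54,493 kg, m_f = 54,493 − 44,400 = 10,093 kg; Δv = 425×9.8×ln(5.399) = 4165.0×1.6862 ≈ 7023 m/s.
Stage 2: m₀ = 7,123 kg, m_f = 7,123 − 5,710 = 1,413 kg; Δv = 297×9.8×ln(5.041) = 2910.6×1.6176 ≈ 4708 m/s.
Total Δv = 7023 + 4708 = 11731 m/s.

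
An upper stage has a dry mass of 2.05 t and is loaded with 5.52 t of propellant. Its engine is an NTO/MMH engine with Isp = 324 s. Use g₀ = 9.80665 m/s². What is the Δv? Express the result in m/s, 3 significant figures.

v_e = Isp · g₀ = 324 × 9.80665 = 3177.4 m/s.
m₀ = m_dry + m_prop = 2.05 + 5.52 = 7.57 t.
From the ideal rocket equation, Δv = v_e · ln(m₀/m_f) = 3177.4 × ln(3.693) = 3177.4 × 1.3064 ≈ 4150.7 m/s.

Δv ≈ 4150 m/s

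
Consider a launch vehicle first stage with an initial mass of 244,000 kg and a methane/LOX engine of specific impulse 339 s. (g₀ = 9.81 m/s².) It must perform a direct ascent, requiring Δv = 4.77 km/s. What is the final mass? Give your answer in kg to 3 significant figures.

final mass ≈ 58100 kg

v_e = Isp · g₀ = 339 × 9.81 = 3325.6 m/s.
m₀/m_f = exp(Δv / v_e) = exp(4770 / 3325.6) = exp(1.4343) = 4.1968.
m_f = m₀ / 4.1968 = 244,000 / 4.1968 = 58,139.5 kg.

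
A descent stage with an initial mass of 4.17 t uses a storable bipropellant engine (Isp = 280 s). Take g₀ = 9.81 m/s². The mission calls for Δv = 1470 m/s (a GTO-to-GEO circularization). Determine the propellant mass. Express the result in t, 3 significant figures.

v_e = Isp · g₀ = 280 × 9.81 = 2746.8 m/s.
Rocket equation: m₀/m_f = exp(Δv / v_e) = exp(1470 / 2746.8) = exp(0.5352) = 1.7077.
m_f = 4.17 / 1.7077 = 2.44188 t, so propellant = m₀ − m_f = 4.17 − 2.44188 = 1.72812 t.

propellant mass ≈ 1.73 t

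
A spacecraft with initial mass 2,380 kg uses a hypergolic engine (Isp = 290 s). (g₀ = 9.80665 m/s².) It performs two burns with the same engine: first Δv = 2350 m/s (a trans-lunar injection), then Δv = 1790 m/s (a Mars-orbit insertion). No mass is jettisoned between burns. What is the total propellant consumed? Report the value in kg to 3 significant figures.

total propellant consumed ≈ 1820 kg

v_e = Isp · g₀ = 290 × 9.80665 = 2843.9 m/s.
After the first burn: m = 2380 × exp(−2350/2843.9) = 2380 × 0.43766 = 1,041.63 kg.
After the second burn: m = 1,041.63 × exp(−1790/2843.9) = 1,041.63 × 0.53291 = 555.095 kg.
Total propellant = m₀ − m_final = 2380 − 555.095 = 1,824.905 kg.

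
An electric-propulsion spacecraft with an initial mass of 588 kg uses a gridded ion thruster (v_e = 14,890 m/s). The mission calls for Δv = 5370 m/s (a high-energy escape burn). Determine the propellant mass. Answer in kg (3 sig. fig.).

Using Δv = v_e ln(m₀/m_f): m₀/m_f = exp(Δv / v_e) = exp(5370 / 14890.0) = exp(0.3606) = 1.4343.
m_f = 588 / 1.4343 = 409.956 kg, so propellant = m₀ − m_f = 588 − 409.956 = 178.044 kg.

propellant mass ≈ 178 kg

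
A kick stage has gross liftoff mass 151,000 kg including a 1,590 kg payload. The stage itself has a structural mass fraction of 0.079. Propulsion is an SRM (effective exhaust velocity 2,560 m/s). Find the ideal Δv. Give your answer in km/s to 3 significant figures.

Δv ≈ 6.20 km/s

Stage wet mass = m₀ − payload = 151,000 − 1,590 = 149,410 kg.
Stage dry mass = ε × stage wet mass = 0.079 × 149,410 = 11,803.4 kg.
Burnout mass m_f = stage dry + payload = 11,803.4 + 1,590 = 13,393.4 kg.
From the ideal rocket equation, Δv = v_e · ln(151,000/13,393.4) = 2560.0 × ln(11.27) = 2560.0 × 2.4225 ≈ 6202 m/s.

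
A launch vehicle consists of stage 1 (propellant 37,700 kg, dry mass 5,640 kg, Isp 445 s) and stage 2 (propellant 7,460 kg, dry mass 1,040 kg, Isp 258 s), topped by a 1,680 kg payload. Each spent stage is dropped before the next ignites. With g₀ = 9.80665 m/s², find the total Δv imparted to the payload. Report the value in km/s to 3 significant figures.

Ignition mass of stage 1 = 37,700+5,640 + 7,460+1,040 + 1,680 = 53,520 kg.
Stage 1: m₀ = 53,520 kg, m_f = 53,520 − 37,700 = 15,820 kg; Δv = 445×9.80665×ln(3.383) = 4364.0×1.2188 ≈ 5319 m/s.
Stage 2: m₀ = 10,180 kg, m_f = 10,180 − 7,460 = 2,720 kg; Δv = 258×9.80665×ln(3.743) = 2530.1×1.3198 ≈ 3339 m/s.
Total Δv = 5319 + 3339 = 8658 m/s.

Δv ≈ 8.66 km/s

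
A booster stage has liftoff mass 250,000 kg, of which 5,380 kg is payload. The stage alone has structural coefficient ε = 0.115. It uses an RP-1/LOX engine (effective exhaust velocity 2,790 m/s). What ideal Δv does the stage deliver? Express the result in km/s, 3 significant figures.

Δv ≈ 5.61 km/s

Stage wet mass = m₀ − payload = 250,000 − 5,380 = 244,620 kg.
Stage dry mass = ε × stage wet mass = 0.115 × 244,620 = 28,131.3 kg.
Burnout mass m_f = stage dry + payload = 28,131.3 + 5,380 = 33,511.3 kg.
From the ideal rocket equation, Δv = v_e · ln(250,000/33,511.3) = 2790.0 × ln(7.46) = 2790.0 × 2.0096 ≈ 5607 m/s.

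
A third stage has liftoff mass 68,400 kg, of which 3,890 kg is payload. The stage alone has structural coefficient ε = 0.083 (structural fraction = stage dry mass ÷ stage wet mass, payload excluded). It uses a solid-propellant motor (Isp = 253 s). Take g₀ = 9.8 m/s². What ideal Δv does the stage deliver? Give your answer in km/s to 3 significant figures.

Stage wet mass = m₀ − payload = 68,400 − 3,890 = 64,510 kg.
Stage dry mass = ε × stage wet mass = 0.083 × 64,510 = 5,354.33 kg.
Burnout mass m_f = stage dry + payload = 5,354.33 + 3,890 = 9,244.33 kg.
v_e = Isp · g₀ = 253 × 9.8 = 2479.4 m/s.
From the ideal rocket equation, Δv = v_e · ln(68,400/9,244.33) = 2479.4 × ln(7.399) = 2479.4 × 2.0014 ≈ 4962 m/s.

Δv ≈ 4.96 km/s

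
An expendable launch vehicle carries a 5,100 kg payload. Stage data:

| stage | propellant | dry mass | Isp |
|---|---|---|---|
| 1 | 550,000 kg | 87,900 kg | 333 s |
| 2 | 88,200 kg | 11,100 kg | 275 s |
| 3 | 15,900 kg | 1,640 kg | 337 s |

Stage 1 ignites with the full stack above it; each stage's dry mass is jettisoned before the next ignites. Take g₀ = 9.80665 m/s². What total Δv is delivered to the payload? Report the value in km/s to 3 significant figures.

Ignition mass of stage 1 = 550,000+87,900 + 88,200+11,100 + 15,900+1,640 + 5,100 = 759,840 kg.
Stage 1: m₀ = 759,840 kg, m_f = 759,840 − 550,000 = 209,840 kg; Δv = 333×9.80665×ln(3.621) = 3265.6×1.2868 ≈ 4202 m/s.
Stage 2: m₀ = 121,940 kg, m_f = 121,940 − 88,200 = 33,740 kg; Δv = 275×9.80665×ln(3.614) = 2696.8×1.2848 ≈ 3465 m/s.
Stage 3: m₀ = 22,640 kg, m_f = 22,640 − 15,900 = 6,740 kg; Δv = 337×9.80665×ln(3.359) = 3304.8×1.2117 ≈ 4004 m/s.
Total Δv = 4202 + 3465 + 4004 = 11671 m/s.

Δv ≈ 11.7 km/s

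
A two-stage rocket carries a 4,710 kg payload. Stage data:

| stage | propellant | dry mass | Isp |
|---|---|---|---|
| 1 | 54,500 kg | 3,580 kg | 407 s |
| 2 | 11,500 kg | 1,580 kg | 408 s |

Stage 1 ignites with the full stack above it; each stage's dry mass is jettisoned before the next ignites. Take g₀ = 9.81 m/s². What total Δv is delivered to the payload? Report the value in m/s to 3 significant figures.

Ignition mass of stage 1 = 54,500+3,580 + 11,500+1,580 + 4,710 = 75,870 kg.
Stage 1: m₀ = 75,870 kg, m_f = 75,870 − 54,500 = 21,370 kg; Δv = 407×9.81×ln(3.55) = 3992.7×1.2670 ≈ 5059 m/s.
Stage 2: m₀ = 17,790 kg, m_f = 17,790 − 11,500 = 6,290 kg; Δv = 408×9.81×ln(2.828) = 4002.5×1.0397 ≈ 4161 m/s.
Total Δv = 5059 + 4161 = 9220 m/s.

Δv ≈ 9220 m/s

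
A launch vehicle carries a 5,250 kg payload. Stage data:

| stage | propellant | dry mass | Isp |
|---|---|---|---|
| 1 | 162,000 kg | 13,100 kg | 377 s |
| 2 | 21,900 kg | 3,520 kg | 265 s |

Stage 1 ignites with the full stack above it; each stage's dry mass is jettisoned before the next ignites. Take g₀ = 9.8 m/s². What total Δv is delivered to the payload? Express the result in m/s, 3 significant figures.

Δv ≈ 8970 m/s

Ignition mass of stage 1 = 162,000+13,100 + 21,900+3,520 + 5,250 = 205,770 kg.
Stage 1: m₀ = 205,770 kg, m_f = 205,770 − 162,000 = 43,770 kg; Δv = 377×9.8×ln(4.701) = 3694.6×1.5478 ≈ 5719 m/s.
Stage 2: m₀ = 30,670 kg, m_f = 30,670 − 21,900 = 8,770 kg; Δv = 265×9.8×ln(3.497) = 2597.0×1.2519 ≈ 3251 m/s.
Total Δv = 5719 + 3251 = 8970 m/s.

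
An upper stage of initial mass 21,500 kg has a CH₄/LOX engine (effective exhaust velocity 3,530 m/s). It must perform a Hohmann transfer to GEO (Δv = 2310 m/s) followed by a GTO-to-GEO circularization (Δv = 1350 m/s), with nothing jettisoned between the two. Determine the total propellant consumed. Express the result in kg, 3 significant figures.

After the first burn: m = 21500 × exp(−2310/3530.0) = 21500 × 0.51976 = 11,174.8 kg.
After the second burn: m = 11,174.8 × exp(−1350/3530.0) = 11,174.8 × 0.68220 = 7,623.45 kg.
Total propellant = m₀ − m_final = 21500 − 7,623.45 = 13,876.55 kg.

total propellant consumed ≈ 13900 kg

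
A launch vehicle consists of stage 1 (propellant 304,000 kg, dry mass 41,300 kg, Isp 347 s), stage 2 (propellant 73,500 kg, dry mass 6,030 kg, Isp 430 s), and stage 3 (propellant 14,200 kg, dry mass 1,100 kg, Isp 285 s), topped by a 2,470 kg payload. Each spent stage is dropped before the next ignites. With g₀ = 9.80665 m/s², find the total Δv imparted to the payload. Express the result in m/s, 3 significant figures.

Δv ≈ 14400 m/s

Ignition mass of stage 1 = 304,000+41,300 + 73,500+6,030 + 14,200+1,100 + 2,470 = 442,600 kg.
Stage 1: m₀ = 442,600 kg, m_f = 442,600 − 304,000 = 138,600 kg; Δv = 347×9.80665×ln(3.193) = 3402.9×1.1611 ≈ 3951 m/s.
Stage 2: m₀ = 97,300 kg, m_f = 97,300 − 73,500 = 23,800 kg; Δv = 430×9.80665×ln(4.088) = 4216.9×1.4081 ≈ 5938 m/s.
Stage 3: m₀ = 17,770 kg, m_f = 17,770 − 14,200 = 3,570 kg; Δv = 285×9.80665×ln(4.978) = 2794.9×1.6049 ≈ 4486 m/s.
Total Δv = 3951 + 5938 + 4486 = 14375 m/s.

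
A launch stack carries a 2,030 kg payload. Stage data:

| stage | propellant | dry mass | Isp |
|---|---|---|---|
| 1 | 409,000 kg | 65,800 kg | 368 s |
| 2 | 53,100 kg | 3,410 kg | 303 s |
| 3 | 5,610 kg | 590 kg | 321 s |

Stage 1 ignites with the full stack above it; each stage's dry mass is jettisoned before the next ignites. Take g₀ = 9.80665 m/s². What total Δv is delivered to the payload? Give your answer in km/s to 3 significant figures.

Ignition mass of stage 1 = 409,000+65,800 + 53,100+3,410 + 5,610+590 + 2,030 = 539,540 kg.
Stage 1: m₀ = 539,540 kg, m_f = 539,540 − 409,000 = 130,540 kg; Δv = 368×9.80665×ln(4.133) = 3608.8×1.4190 ≈ 5121 m/s.
Stage 2: m₀ = 64,740 kg, m_f = 64,740 − 53,100 = 11,640 kg; Δv = 303×9.80665×ln(5.562) = 2971.4×1.7159 ≈ 5099 m/s.
Stage 3: m₀ = 8,230 kg, m_f = 8,230 − 5,610 = 2,620 kg; Δv = 321×9.80665×ln(3.141) = 3147.9×1.1446 ≈ 3603 m/s.
Total Δv = 5121 + 5099 + 3603 = 13823 m/s.

Δv ≈ 13.8 km/s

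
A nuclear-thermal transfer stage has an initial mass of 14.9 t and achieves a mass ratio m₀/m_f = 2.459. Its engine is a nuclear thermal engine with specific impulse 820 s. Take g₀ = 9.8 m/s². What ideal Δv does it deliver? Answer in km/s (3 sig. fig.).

Δv ≈ 7.23 km/s

v_e = Isp · g₀ = 820 × 9.8 = 8036.0 m/s.
Rocket equation: Δv = v_e · ln(2.459) = 8036.0 × 0.8998 ≈ 7230.4 m/s.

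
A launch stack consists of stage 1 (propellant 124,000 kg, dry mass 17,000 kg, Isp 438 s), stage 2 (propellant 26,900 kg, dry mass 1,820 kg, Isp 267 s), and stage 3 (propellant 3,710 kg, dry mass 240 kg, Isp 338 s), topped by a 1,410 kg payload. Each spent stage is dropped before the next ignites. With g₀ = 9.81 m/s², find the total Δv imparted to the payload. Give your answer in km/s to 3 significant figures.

Δv ≈ 13.3 km/s

Ignition mass of stage 1 = 124,000+17,000 + 26,900+1,820 + 3,710+240 + 1,410 = 175,080 kg.
Stage 1: m₀ = 175,080 kg, m_f = 175,080 − 124,000 = 51,080 kg; Δv = 438×9.81×ln(3.428) = 4296.8×1.2318 ≈ 5293 m/s.
Stage 2: m₀ = 34,080 kg, m_f = 34,080 − 26,900 = 7,180 kg; Δv = 267×9.81×ln(4.747) = 2619.3×1.5574 ≈ 4079 m/s.
Stage 3: m₀ = 5,360 kg, m_f = 5,360 − 3,710 = 1,650 kg; Δv = 338×9.81×ln(3.248) = 3315.8×1.1782 ≈ 3907 m/s.
Total Δv = 5293 + 4079 + 3907 = 13279 m/s.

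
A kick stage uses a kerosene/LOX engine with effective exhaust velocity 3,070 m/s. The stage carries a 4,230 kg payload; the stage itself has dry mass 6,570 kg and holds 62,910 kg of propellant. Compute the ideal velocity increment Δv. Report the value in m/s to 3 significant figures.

m₀ = payload + dry + propellant = 4,230 + 6,570 + 62,910 = 73,710 kg.
m_f = payload + dry = 4,230 + 6,570 = 10,800 kg.
Rocket equation: Δv = v_e · ln(m₀/m_f) = 3070.0 × ln(6.825) = 3070.0 × 1.9206 ≈ 5896.2 m/s.

Δv ≈ 5900 m/s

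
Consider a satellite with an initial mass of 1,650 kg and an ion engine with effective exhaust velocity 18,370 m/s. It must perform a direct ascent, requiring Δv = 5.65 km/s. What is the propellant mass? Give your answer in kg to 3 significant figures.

propellant mass ≈ 437 kg

By the Tsiolkovsky rocket equation, m₀/m_f = exp(Δv / v_e) = exp(5650 / 18370.0) = exp(0.3076) = 1.3601.
m_f = 1,650 / 1.3601 = 1,213.15 kg, so propellant = m₀ − m_f = 1,650 − 1,213.15 = 436.85 kg.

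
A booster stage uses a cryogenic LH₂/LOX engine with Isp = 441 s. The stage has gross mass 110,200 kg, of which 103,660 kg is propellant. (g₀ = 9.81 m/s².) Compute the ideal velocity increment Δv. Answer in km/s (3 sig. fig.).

Δv ≈ 12.2 km/s

v_e = Isp · g₀ = 441 × 9.81 = 4326.2 m/s.
m_f = m₀ − m_prop = 110,200 − 103,660 = 6,540 kg.
By the Tsiolkovsky rocket equation, Δv = v_e · ln(m₀/m_f) = 4326.2 × ln(16.85) = 4326.2 × 2.8244 ≈ 12218.8 m/s.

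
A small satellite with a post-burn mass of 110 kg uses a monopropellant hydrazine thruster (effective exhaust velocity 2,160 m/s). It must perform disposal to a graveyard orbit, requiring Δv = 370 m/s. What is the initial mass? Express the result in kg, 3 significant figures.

Using Δv = v_e ln(m₀/m_f): m₀/m_f = exp(Δv / v_e) = exp(370 / 2160.0) = exp(0.1713) = 1.1868.
m₀ = m_f × 1.1868 = 110 × 1.1868 = 130.548 kg.

initial mass ≈ 131 kg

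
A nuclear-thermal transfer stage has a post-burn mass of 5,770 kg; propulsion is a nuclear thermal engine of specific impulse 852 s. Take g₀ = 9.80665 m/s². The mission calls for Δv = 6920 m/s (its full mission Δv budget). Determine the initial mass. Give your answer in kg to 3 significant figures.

initial mass ≈ 13200 kg

v_e = Isp · g₀ = 852 × 9.80665 = 8355.3 m/s.
m₀/m_f = exp(Δv / v_e) = exp(6920 / 8355.3) = exp(0.8282) = 2.2892.
m₀ = m_f × 2.2892 = 5,770 × 2.2892 = 13,208.7 kg.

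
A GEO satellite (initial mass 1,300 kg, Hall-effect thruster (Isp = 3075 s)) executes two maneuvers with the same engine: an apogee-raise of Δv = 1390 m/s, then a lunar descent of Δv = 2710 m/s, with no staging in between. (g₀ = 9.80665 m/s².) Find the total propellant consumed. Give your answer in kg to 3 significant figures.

total propellant consumed ≈ 165 kg

v_e = Isp · g₀ = 3075 × 9.80665 = 30155.4 m/s.
After the first burn: m = 1300 × exp(−1390/30155.4) = 1300 × 0.95495 = 1,241.44 kg.
After the second burn: m = 1,241.44 × exp(−2710/30155.4) = 1,241.44 × 0.91405 = 1,134.74 kg.
Total propellant = m₀ − m_final = 1300 − 1,134.74 = 165.26 kg.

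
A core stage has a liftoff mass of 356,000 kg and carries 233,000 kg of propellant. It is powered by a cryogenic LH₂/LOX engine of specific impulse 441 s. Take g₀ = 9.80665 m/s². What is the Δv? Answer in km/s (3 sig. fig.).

Δv ≈ 4.60 km/s

v_e = Isp · g₀ = 441 × 9.80665 = 4324.7 m/s.
m_f = m₀ − m_prop = 356,000 − 233,000 = 123,000 kg.
Δv = v_e · ln(m₀/m_f) = 4324.7 × ln(2.894) = 4324.7 × 1.0627 ≈ 4596.1 m/s.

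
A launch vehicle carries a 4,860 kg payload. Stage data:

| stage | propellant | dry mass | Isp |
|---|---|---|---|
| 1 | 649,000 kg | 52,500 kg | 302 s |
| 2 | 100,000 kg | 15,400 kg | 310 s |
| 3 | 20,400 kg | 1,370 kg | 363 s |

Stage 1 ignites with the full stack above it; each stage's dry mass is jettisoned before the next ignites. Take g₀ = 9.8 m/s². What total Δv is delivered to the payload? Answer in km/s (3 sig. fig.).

Ignition mass of stage 1 = 649,000+52,500 + 100,000+15,400 + 20,400+1,370 + 4,860 = 843,530 kg.
Stage 1: m₀ = 843,530 kg, m_f = 843,530 − 649,000 = 194,530 kg; Δv = 302×9.8×ln(4.336) = 2959.6×1.4670 ≈ 4342 m/s.
Stage 2: m₀ = 142,030 kg, m_f = 142,030 − 100,000 = 42,030 kg; Δv = 310×9.8×ln(3.379) = 3038.0×1.2177 ≈ 3699 m/s.
Stage 3: m₀ = 26,630 kg, m_f = 26,630 − 20,400 = 6,230 kg; Δv = 363×9.8×ln(4.274) = 3557.4×1.4527 ≈ 5168 m/s.
Total Δv = 4342 + 3699 + 5168 = 13209 m/s.

Δv ≈ 13.2 km/s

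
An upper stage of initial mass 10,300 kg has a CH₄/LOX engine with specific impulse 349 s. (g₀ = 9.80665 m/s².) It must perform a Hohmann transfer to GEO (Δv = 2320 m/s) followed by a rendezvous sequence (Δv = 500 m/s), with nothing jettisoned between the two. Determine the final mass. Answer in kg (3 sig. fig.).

v_e = Isp · g₀ = 349 × 9.80665 = 3422.5 m/s.
After the first burn: m = 10300 × exp(−2320/3422.5) = 10300 × 0.50770 = 5,229.31 kg.
After the second burn: m = 5,229.31 × exp(−500/3422.5) = 5,229.31 × 0.86408 = 4,518.54 kg.

final mass ≈ 4520 kg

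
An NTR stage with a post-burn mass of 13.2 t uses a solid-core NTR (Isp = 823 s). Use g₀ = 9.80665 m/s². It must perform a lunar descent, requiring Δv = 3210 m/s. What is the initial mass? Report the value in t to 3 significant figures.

initial mass ≈ 19.6 t

v_e = Isp · g₀ = 823 × 9.80665 = 8070.9 m/s.
m₀/m_f = exp(Δv / v_e) = exp(3210 / 8070.9) = exp(0.3977) = 1.4884.
m₀ = m_f × 1.4884 = 13.2 × 1.4884 = 19.6469 t.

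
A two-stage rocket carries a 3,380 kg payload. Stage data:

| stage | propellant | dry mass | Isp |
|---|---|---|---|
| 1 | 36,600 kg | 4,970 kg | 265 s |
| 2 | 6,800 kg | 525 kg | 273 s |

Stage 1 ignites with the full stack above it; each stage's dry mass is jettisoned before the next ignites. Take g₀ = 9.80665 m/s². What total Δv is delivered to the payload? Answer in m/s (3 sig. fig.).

Δv ≈ 5830 m/s

Ignition mass of stage 1 = 36,600+4,970 + 6,800+525 + 3,380 = 52,275 kg.
Stage 1: m₀ = 52,275 kg, m_f = 52,275 − 36,600 = 15,675 kg; Δv = 265×9.80665×ln(3.335) = 2598.8×1.2045 ≈ 3130 m/s.
Stage 2: m₀ = 10,705 kg, m_f = 10,705 − 6,800 = 3,905 kg; Δv = 273×9.80665×ln(2.741) = 2677.2×1.0085 ≈ 2700 m/s.
Total Δv = 3130 + 2700 = 5830 m/s.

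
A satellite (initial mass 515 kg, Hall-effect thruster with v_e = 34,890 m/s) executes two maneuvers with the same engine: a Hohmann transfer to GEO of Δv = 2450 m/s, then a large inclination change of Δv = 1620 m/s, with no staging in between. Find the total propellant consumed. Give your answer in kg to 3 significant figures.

After the first burn: m = 515 × exp(−2450/34890.0) = 515 × 0.93219 = 480.078 kg.
After the second burn: m = 480.078 × exp(−1620/34890.0) = 480.078 × 0.95463 = 458.297 kg.
Total propellant = m₀ − m_final = 515 − 458.297 = 56.703 kg.

total propellant consumed ≈ 56.7 kg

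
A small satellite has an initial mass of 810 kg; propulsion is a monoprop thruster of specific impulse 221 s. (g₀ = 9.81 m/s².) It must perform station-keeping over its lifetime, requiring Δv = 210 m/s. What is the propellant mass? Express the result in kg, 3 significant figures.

v_e = Isp · g₀ = 221 × 9.81 = 2168.0 m/s.
m₀/m_f = exp(Δv / v_e) = exp(210 / 2168.0) = exp(0.0969) = 1.1017.
m_f = 810 / 1.1017 = 735.227 kg, so propellant = m₀ − m_f = 810 − 735.227 = 74.773 kg.

propellant mass ≈ 74.8 kg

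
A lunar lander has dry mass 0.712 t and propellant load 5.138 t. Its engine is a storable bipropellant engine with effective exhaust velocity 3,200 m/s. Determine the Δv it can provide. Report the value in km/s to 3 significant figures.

Δv ≈ 6.74 km/s

m₀ = m_dry + m_prop = 0.712 + 5.138 = 5.85 t.
By the Tsiolkovsky rocket equation, Δv = v_e · ln(m₀/m_f) = 3200.0 × ln(8.216) = 3200.0 × 2.1061 ≈ 6739.6 m/s.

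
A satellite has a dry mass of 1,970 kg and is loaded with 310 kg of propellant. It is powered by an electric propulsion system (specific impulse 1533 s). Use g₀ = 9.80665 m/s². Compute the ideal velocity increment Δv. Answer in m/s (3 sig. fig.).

Δv ≈ 2200 m/s

v_e = Isp · g₀ = 1533 × 9.80665 = 15033.6 m/s.
m₀ = m_dry + m_prop = 1,970 + 310 = 2,280 kg.
Δv = v_e · ln(m₀/m_f) = 15033.6 × ln(1.157) = 15033.6 × 0.1461 ≈ 2197.0 m/s.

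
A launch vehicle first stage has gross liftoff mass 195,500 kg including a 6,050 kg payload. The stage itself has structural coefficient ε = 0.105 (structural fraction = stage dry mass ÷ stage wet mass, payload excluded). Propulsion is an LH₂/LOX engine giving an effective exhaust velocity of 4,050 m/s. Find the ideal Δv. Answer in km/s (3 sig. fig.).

Δv ≈ 8.18 km/s

Stage wet mass = m₀ − payload = 195,500 − 6,050 = 189,450 kg.
Stage dry mass = ε × stage wet mass = 0.105 × 189,450 = 19,892.3 kg.
Burnout mass m_f = stage dry + payload = 19,892.3 + 6,050 = 25,942.3 kg.
Δv = v_e · ln(195,500/25,942.3) = 4050.0 × ln(7.536) = 4050.0 × 2.0197 ≈ 8180 m/s.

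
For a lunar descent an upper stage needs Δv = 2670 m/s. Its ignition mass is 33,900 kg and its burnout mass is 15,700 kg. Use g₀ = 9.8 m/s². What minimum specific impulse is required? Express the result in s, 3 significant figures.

ln(m₀/m_f) = ln(33900/15700) = ln(2.159) = 0.7698.
v_e = Δv / ln(m₀/m_f) = 2670 / 0.7698 = 3468.6 m/s.
Isp = v_e / g₀ = 3468.6 / 9.8 = 353.9 s.

Isp ≈ 354 s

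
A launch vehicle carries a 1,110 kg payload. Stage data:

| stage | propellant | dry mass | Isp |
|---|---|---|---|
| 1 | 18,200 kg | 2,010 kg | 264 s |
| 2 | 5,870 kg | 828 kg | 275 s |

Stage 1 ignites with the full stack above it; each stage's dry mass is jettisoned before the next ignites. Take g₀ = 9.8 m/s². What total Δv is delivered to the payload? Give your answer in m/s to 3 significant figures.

Δv ≈ 6470 m/s

Ignition mass of stage 1 = 18,200+2,010 + 5,870+828 + 1,110 = 28,018 kg.
Stage 1: m₀ = 28,018 kg, m_f = 28,018 − 18,200 = 9,818 kg; Δv = 264×9.8×ln(2.854) = 2587.2×1.0486 ≈ 2713 m/s.
Stage 2: m₀ = 7,808 kg, m_f = 7,808 − 5,870 = 1,938 kg; Δv = 275×9.8×ln(4.029) = 2695.0×1.3935 ≈ 3755 m/s.
Total Δv = 2713 + 3755 = 6468 m/s.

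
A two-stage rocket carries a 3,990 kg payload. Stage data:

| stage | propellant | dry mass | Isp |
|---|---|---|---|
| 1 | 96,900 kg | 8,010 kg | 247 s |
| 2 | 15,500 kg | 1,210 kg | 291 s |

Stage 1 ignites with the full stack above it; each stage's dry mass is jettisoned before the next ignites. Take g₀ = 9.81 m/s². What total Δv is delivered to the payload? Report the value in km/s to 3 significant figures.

Ignition mass of stage 1 = 96,900+8,010 + 15,500+1,210 + 3,990 = 125,610 kg.
Stage 1: m₀ = 125,610 kg, m_f = 125,610 − 96,900 = 28,710 kg; Δv = 247×9.81×ln(4.375) = 2423.1×1.4759 ≈ 3576 m/s.
Stage 2: m₀ = 20,700 kg, m_f = 20,700 − 15,500 = 5,200 kg; Δv = 291×9.81×ln(3.981) = 2854.7×1.3815 ≈ 3944 m/s.
Total Δv = 3576 + 3944 = 7520 m/s.

Δv ≈ 7.52 km/s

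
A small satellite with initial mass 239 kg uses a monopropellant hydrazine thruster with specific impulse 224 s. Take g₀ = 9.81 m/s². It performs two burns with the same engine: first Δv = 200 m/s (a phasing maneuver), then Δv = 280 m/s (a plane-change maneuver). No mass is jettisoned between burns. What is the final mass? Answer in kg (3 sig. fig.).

v_e = Isp · g₀ = 224 × 9.81 = 2197.4 m/s.
After the first burn: m = 239 × exp(−200/2197.4) = 239 × 0.91300 = 218.207 kg.
After the second burn: m = 218.207 × exp(−280/2197.4) = 218.207 × 0.88036 = 192.101 kg.

final mass ≈ 192 kg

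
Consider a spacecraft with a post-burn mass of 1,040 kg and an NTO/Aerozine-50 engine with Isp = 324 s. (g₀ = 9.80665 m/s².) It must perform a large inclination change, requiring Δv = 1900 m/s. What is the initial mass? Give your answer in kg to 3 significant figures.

v_e = Isp · g₀ = 324 × 9.80665 = 3177.4 m/s.
Using Δv = v_e ln(m₀/m_f): m₀/m_f = exp(Δv / v_e) = exp(1900 / 3177.4) = exp(0.5980) = 1.8184.
m₀ = m_f × 1.8184 = 1,040 × 1.8184 = 1,891.14 kg.

initial mass ≈ 1890 kg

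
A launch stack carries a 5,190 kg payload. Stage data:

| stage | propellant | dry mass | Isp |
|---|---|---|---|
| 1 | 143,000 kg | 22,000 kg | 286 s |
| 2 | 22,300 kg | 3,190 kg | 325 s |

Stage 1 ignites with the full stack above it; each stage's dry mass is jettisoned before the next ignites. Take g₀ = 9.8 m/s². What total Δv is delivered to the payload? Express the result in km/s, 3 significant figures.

Δv ≈ 7.81 km/s

Ignition mass of stage 1 = 143,000+22,000 + 22,300+3,190 + 5,190 = 195,680 kg.
Stage 1: m₀ = 195,680 kg, m_f = 195,680 − 143,000 = 52,680 kg; Δv = 286×9.8×ln(3.715) = 2802.8×1.3122 ≈ 3678 m/s.
Stage 2: m₀ = 30,680 kg, m_f = 30,680 − 22,300 = 8,380 kg; Δv = 325×9.8×ln(3.661) = 3185.0×1.2978 ≈ 4133 m/s.
Total Δv = 3678 + 4133 = 7811 m/s.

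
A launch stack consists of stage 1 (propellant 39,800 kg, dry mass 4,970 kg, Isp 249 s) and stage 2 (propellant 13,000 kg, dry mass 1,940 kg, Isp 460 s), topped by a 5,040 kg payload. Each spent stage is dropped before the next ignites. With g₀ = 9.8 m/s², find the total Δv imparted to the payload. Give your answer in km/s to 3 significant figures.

Δv ≈ 7.07 km/s

Ignition mass of stage 1 = 39,800+4,970 + 13,000+1,940 + 5,040 = 64,750 kg.
Stage 1: m₀ = 64,750 kg, m_f = 64,750 − 39,800 = 24,950 kg; Δv = 249×9.8×ln(2.595) = 2440.2×0.9537 ≈ 2327 m/s.
Stage 2: m₀ = 19,980 kg, m_f = 19,980 − 13,000 = 6,980 kg; Δv = 460×9.8×ln(2.862) = 4508.0×1.0517 ≈ 4741 m/s.
Total Δv = 2327 + 4741 = 7068 m/s.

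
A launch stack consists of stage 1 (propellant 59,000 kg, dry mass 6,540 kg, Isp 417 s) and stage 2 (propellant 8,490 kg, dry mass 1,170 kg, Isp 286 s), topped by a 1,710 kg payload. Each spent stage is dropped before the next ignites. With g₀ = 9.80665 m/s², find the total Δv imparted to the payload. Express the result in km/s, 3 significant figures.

Δv ≈ 9.81 km/s

Ignition mass of stage 1 = 59,000+6,540 + 8,490+1,170 + 1,710 = 76,910 kg.
Stage 1: m₀ = 76,910 kg, m_f = 76,910 − 59,000 = 17,910 kg; Δv = 417×9.80665×ln(4.294) = 4089.4×1.4573 ≈ 5959 m/s.
Stage 2: m₀ = 11,370 kg, m_f = 11,370 − 8,490 = 2,880 kg; Δv = 286×9.80665×ln(3.948) = 2804.7×1.3732 ≈ 3851 m/s.
Total Δv = 5959 + 3851 = 9810 m/s.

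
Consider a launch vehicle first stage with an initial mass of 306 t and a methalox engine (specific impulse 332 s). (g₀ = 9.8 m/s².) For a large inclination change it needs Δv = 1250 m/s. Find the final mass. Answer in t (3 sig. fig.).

v_e = Isp · g₀ = 332 × 9.8 = 3253.6 m/s.
Using Δv = v_e ln(m₀/m_f): m₀/m_f = exp(Δv / v_e) = exp(1250 / 3253.6) = exp(0.3842) = 1.4684.
m_f = m₀ / 1.4684 = 306 / 1.4684 = 208.39 t.

final mass ≈ 208 t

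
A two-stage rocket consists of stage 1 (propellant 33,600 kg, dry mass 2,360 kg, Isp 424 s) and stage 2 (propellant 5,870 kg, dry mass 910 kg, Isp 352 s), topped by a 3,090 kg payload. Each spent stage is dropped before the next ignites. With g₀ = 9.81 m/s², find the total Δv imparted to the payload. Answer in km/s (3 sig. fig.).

Δv ≈ 8.61 km/s

Ignition mass of stage 1 = 33,600+2,360 + 5,870+910 + 3,090 = 45,830 kg.
Stage 1: m₀ = 45,830 kg, m_f = 45,830 − 33,600 = 12,230 kg; Δv = 424×9.81×ln(3.747) = 4159.4×1.3210 ≈ 5495 m/s.
Stage 2: m₀ = 9,870 kg, m_f = 9,870 − 5,870 = 4,000 kg; Δv = 352×9.81×ln(2.467) = 3453.1×0.9032 ≈ 3119 m/s.
Total Δv = 5495 + 3119 = 8614 m/s.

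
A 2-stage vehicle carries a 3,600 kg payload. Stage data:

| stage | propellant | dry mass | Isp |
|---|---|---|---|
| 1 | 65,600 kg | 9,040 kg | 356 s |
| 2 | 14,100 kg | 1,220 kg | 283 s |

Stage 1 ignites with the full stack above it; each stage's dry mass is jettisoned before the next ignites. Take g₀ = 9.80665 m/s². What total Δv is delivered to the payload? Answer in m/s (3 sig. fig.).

Δv ≈ 8010 m/s

Ignition mass of stage 1 = 65,600+9,040 + 14,100+1,220 + 3,600 = 93,560 kg.
Stage 1: m₀ = 93,560 kg, m_f = 93,560 − 65,600 = 27,960 kg; Δv = 356×9.80665×ln(3.346) = 3491.2×1.2078 ≈ 4217 m/s.
Stage 2: m₀ = 18,920 kg, m_f = 18,920 − 14,100 = 4,820 kg; Δv = 283×9.80665×ln(3.925) = 2775.3×1.3674 ≈ 3795 m/s.
Total Δv = 4217 + 3795 = 8012 m/s.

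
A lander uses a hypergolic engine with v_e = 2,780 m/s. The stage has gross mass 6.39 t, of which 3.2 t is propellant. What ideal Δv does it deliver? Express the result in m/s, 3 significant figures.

m_f = m₀ − m_prop = 6.39 − 3.2 = 3.19 t.
Δv = v_e · ln(m₀/m_f) = 2780.0 × ln(2.003) = 2780.0 × 0.6947 ≈ 1931.3 m/s.

Δv ≈ 1930 m/s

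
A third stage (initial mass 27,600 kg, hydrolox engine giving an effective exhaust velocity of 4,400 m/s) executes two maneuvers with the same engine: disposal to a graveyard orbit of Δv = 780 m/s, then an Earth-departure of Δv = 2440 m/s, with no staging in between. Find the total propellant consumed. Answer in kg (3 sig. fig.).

total propellant consumed ≈ 14300 kg

After the first burn: m = 27600 × exp(−780/4400.0) = 27600 × 0.83755 = 23,116.4 kg.
After the second burn: m = 23,116.4 × exp(−2440/4400.0) = 23,116.4 × 0.57433 = 13,276.4 kg.
Total propellant = m₀ − m_final = 27600 − 13,276.4 = 14,323.6 kg.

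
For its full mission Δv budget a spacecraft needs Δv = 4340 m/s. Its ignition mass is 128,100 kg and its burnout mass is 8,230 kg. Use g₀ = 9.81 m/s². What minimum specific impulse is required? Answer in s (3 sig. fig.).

Isp ≈ 161 s

ln(m₀/m_f) = ln(128100/8230) = ln(15.57) = 2.7450.
Using Δv = v_e ln(m₀/m_f): v_e = Δv / ln(m₀/m_f) = 4340 / 2.7450 = 1581.0 m/s.
Isp = v_e / g₀ = 1581.0 / 9.81 = 161.2 s.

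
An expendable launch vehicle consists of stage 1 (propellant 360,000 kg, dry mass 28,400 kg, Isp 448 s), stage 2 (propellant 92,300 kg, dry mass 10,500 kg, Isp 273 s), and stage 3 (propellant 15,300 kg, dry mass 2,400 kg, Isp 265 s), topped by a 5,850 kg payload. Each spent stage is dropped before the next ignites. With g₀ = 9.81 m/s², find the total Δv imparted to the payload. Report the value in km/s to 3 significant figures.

Δv ≈ 11.5 km/s

Ignition mass of stage 1 = 360,000+28,400 + 92,300+10,500 + 15,300+2,400 + 5,850 = 514,750 kg.
Stage 1: m₀ = 514,750 kg, m_f = 514,750 − 360,000 = 154,750 kg; Δv = 448×9.81×ln(3.326) = 4394.9×1.2019 ≈ 5282 m/s.
Stage 2: m₀ = 126,350 kg, m_f = 126,350 − 92,300 = 34,050 kg; Δv = 273×9.81×ln(3.711) = 2678.1×1.3112 ≈ 3512 m/s.
Stage 3: m₀ = 23,550 kg, m_f = 23,550 − 15,300 = 8,250 kg; Δv = 265×9.81×ln(2.855) = 2599.7×1.0489 ≈ 2727 m/s.
Total Δv = 5282 + 3512 + 2727 = 11521 m/s.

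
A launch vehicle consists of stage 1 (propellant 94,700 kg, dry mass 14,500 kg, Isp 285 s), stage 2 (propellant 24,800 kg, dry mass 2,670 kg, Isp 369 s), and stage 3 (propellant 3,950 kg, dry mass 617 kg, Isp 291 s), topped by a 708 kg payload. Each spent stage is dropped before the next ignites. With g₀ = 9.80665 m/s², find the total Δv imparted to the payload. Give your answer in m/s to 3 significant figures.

Δv ≈ 12100 m/s

Ignition mass of stage 1 = 94,700+14,500 + 24,800+2,670 + 3,950+617 + 708 = 141,945 kg.
Stage 1: m₀ = 141,945 kg, m_f = 141,945 − 94,700 = 47,245 kg; Δv = 285×9.80665×ln(3.004) = 2794.9×1.1001 ≈ 3075 m/s.
Stage 2: m₀ = 32,745 kg, m_f = 32,745 − 24,800 = 7,945 kg; Δv = 369×9.80665×ln(4.121) = 3618.7×1.4162 ≈ 5125 m/s.
Stage 3: m₀ = 5,275 kg, m_f = 5,275 − 3,950 = 1,325 kg; Δv = 291×9.80665×ln(3.981) = 2853.7×1.3816 ≈ 3943 m/s.
Total Δv = 3075 + 5125 + 3943 = 12143 m/s.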